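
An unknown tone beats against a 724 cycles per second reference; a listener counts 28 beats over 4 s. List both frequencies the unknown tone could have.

717 Hz or 731 Hz

Beat frequency = 28/4 = 7 Hz.
|f − 724| = 7, so f = 724 ± 7.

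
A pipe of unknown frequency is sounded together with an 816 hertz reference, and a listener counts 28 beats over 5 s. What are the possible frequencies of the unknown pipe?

Beat frequency = 28/5 = 5.6 Hz.
|f − 816| = 5.6, so f = 816 ± 5.6.

810.4 Hz or 821.6 Hz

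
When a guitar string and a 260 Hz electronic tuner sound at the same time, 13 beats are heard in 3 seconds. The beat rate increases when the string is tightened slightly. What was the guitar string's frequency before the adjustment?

Beat frequency = 13/3 = 4.3333 Hz.
|f − 260| = 4.3333, so the guitar string was at either 255.6667 Hz or 264.3333 Hz.
Increasing tension raises a string's frequency; the adjustment raises the guitar string's frequency.
The beat rate rose, so the adjustment moved the guitar string further from 260 Hz — it was already above the reference.

264.3333 Hz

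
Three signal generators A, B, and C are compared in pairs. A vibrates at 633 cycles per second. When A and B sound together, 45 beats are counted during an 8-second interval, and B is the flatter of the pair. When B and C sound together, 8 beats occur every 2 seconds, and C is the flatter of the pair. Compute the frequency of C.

623.375 Hz

A–B: Beat frequency = 45/8 = 5.625 Hz.
B is below A, so f_B = 633 − 5.625 = 627.375 Hz.
B–C: Beat frequency = 8/2 = 4 Hz.
C is below B, so f_C = 627.375 − 4 = 623.375 Hz.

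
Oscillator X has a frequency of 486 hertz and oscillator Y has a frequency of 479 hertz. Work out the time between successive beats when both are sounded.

0.143 s

f_beat = |486 − 479| = 7 Hz.
Beat period T = 1 / f_beat = 1 / 7 s.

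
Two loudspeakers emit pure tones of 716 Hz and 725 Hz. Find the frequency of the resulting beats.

9 Hz

The beat frequency equals the magnitude of the frequency difference.
|716 − 725| = 9 Hz.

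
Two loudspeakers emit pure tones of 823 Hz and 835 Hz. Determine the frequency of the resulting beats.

12 Hz

f_beat = |f₁ − f₂|.
|823 − 835| = 12 Hz.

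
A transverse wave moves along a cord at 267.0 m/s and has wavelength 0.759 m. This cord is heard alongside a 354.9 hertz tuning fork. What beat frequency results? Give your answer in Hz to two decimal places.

3.12 Hz

Source frequency f = v/λ = 267.0/0.759 = 351.7787 Hz.
f_beat = |351.7787 − 354.9| = 3.12 Hz.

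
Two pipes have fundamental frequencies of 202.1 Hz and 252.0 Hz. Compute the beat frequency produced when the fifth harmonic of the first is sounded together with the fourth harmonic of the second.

Fifth harmonic of the first: 5·202.1 = 1010.5 Hz.
Fourth harmonic of the second: 4·252.0 = 1008.0 Hz.
f_beat = |1010.5 − 1008.0| = 2.5 Hz.

2.5 Hz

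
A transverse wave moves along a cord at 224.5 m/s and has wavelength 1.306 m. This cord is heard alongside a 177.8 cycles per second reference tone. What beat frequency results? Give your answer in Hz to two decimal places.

Source frequency f = v/λ = 224.5/1.306 = 171.8989 Hz.
f_beat = |171.8989 − 177.8| = 5.90 Hz.

5.90 Hz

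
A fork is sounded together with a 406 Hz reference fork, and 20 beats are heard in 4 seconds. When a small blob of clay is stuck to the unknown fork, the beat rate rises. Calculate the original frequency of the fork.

401 Hz

Beat frequency = 20/4 = 5 Hz.
|f − 406| = 5, so the fork was at either 401 Hz or 411 Hz.
Adding mass to a fork lowers its frequency; the adjustment lowers the fork's frequency.
The beat rate rose, so the adjustment moved the fork further from 406 Hz — it was already below the reference.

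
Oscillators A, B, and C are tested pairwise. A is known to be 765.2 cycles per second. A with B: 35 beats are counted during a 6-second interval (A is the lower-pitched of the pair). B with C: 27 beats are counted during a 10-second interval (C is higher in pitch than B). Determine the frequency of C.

773.7333 Hz

A–B: Beat frequency = 35/6 = 5.8333 Hz.
B is above A, so f_B = 765.2 + 5.8333 = 771.0333 Hz.
B–C: Beat frequency = 27/10 = 2.7 Hz.
C is above B, so f_C = 771.0333 + 2.7 = 773.7333 Hz.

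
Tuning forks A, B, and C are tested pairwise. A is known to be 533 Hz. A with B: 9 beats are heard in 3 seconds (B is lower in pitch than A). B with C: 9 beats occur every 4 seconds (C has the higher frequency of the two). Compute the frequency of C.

532.25 Hz

A–B: Beat frequency = 9/3 = 3 Hz.
B is below A, so f_B = 533 − 3 = 530 Hz.
B–C: Beat frequency = 9/4 = 2.25 Hz.
C is above B, so f_C = 530 + 2.25 = 532.25 Hz.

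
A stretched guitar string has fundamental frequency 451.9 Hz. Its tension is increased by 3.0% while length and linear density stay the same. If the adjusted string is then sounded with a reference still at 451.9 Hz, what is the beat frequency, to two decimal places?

6.73 Hz

For a string, f ∝ √T, so the new frequency is 451.9·√1.030 = 458.6284 Hz.
f_beat = |458.6284 − 451.9| = 6.73 Hz.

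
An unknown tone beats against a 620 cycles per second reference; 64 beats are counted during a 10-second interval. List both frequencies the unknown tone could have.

Beat frequency = 64/10 = 6.4 Hz.
|f − 620| = 6.4, so f = 620 ± 6.4.

613.6 Hz or 626.4 Hz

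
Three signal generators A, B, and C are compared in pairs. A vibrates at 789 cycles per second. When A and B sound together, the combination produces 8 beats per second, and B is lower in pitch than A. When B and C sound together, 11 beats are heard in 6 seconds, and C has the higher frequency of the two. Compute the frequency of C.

B is below A, so f_B = 789 − 8 = 781 Hz.
B–C: Beat frequency = 11/6 = 1.8333 Hz.
C is above B, so f_C = 781 + 1.8333 = 782.8333 Hz.

782.8333 Hz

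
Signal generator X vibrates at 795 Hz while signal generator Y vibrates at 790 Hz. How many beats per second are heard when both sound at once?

5 Hz

f_beat = |f₁ − f₂|.
|795 − 790| = 5 Hz.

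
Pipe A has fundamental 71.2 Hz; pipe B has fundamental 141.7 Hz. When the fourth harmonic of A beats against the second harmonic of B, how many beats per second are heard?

Fourth harmonic of the first: 4·71.2 = 284.8 Hz.
Second harmonic of the second: 2·141.7 = 283.4 Hz.
f_beat = |284.8 − 283.4| = 1.4 Hz.

1.4 Hz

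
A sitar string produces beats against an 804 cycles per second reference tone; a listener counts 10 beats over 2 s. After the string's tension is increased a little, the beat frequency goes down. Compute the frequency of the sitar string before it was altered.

799 Hz

Beat frequency = 10/2 = 5 Hz.
|f − 804| = 5, so the sitar string was at either 799 Hz or 809 Hz.
Higher tension means higher frequency; the adjustment raises the sitar string's frequency.
The beat rate fell, so the adjustment moved the sitar string toward 804 Hz — it must have started below the reference.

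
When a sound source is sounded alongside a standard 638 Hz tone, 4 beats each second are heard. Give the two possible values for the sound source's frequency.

|f − 638| = 4, so f = 638 ± 4.

634 Hz or 642 Hz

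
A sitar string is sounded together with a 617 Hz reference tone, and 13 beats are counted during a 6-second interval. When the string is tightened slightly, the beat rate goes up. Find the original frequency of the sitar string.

Beat frequency = 13/6 = 2.1667 Hz.
|f − 617| = 2.1667, so the sitar string was at either 614.8333 Hz or 619.1667 Hz.
Increasing tension raises a string's frequency; the adjustment raises the sitar string's frequency.
The beat rate rose, so the adjustment moved the sitar string further from 617 Hz — it was already above the reference.

619.1667 Hz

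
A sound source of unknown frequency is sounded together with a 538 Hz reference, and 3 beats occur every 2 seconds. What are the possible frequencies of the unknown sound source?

536.5 Hz or 539.5 Hz

Beat frequency = 3/2 = 1.5 Hz.
|f − 538| = 1.5, so f = 538 ± 1.5.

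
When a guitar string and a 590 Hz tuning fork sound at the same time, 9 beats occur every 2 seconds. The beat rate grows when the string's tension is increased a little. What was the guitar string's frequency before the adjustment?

594.5 Hz

Beat frequency = 9/2 = 4.5 Hz.
|f − 590| = 4.5, so the guitar string was at either 585.5 Hz or 594.5 Hz.
Higher tension means higher frequency; the adjustment raises the guitar string's frequency.
The beat rate rose, so the adjustment moved the guitar string further from 590 Hz — it was already above the reference.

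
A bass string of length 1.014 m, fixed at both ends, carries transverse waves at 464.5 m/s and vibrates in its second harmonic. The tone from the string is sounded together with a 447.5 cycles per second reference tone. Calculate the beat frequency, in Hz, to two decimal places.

10.59 Hz

For a string fixed at both ends, f_n = n·v/(2L) = 2·464.5/(2·1.014) = 458.0868 Hz.
f_beat = |458.0868 − 447.5| = 10.59 Hz.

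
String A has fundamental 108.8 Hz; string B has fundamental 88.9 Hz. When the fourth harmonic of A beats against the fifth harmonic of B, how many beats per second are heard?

Fourth harmonic of the first: 4·108.8 = 435.2 Hz.
Fifth harmonic of the second: 5·88.9 = 444.5 Hz.
f_beat = |435.2 − 444.5| = 9.3 Hz.

9.3 Hz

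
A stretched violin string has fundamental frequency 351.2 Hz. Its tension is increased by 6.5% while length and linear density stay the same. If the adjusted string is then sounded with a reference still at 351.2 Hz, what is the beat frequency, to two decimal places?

For a string, f ∝ √T, so the new frequency is 351.2·√1.065 = 362.4343 Hz.
f_beat = |362.4343 − 351.2| = 11.23 Hz.

11.23 Hz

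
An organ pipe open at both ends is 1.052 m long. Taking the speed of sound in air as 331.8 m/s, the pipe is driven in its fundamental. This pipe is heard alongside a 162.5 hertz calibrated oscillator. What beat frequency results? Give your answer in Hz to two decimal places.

Open pipe: f_n = n·v/(2L) = 1·331.8/(2·1.052) = 157.6996 Hz.
f_beat = |157.6996 − 162.5| = 4.80 Hz.

4.80 Hz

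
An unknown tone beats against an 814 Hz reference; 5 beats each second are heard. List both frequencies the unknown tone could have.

809 Hz or 819 Hz

|f − 814| = 5, so f = 814 ± 5.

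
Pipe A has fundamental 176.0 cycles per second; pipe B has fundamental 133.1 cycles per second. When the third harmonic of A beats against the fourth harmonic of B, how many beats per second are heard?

Third harmonic of the first: 3·176.0 = 528.0 Hz.
Fourth harmonic of the second: 4·133.1 = 532.4 Hz.
f_beat = |528.0 − 532.4| = 4.4 Hz.

4.4 Hz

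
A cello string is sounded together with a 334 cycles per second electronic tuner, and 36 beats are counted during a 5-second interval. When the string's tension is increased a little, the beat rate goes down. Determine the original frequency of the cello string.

326.8 Hz

Beat frequency = 36/5 = 7.2 Hz.
|f − 334| = 7.2, so the cello string was at either 326.8 Hz or 341.2 Hz.
Higher tension means higher frequency; the adjustment raises the cello string's frequency.
The beat rate fell, so the adjustment moved the cello string toward 334 Hz — it must have started below the reference.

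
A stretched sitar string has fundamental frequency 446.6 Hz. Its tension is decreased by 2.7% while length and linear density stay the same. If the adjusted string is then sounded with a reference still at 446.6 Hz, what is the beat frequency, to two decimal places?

For a string, f ∝ √T, so the new frequency is 446.6·√0.973 = 440.5296 Hz.
f_beat = |440.5296 − 446.6| = 6.07 Hz.

6.07 Hz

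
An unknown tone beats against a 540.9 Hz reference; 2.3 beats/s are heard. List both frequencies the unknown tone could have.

538.6 Hz or 543.2 Hz

|f − 540.9| = 2.3, so f = 540.9 ± 2.3.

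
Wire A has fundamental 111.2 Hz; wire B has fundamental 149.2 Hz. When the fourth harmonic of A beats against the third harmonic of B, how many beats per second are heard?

Fourth harmonic of the first: 4·111.2 = 444.8 Hz.
Third harmonic of the second: 3·149.2 = 447.6 Hz.
f_beat = |444.8 − 447.6| = 2.8 Hz.

2.8 Hz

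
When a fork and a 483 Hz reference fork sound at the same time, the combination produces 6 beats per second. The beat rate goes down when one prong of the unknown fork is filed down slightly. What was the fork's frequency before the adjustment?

|f − 483| = 6, so the fork was at either 477 Hz or 489 Hz.
Filing a prong removes mass and raises the fork's frequency; the adjustment raises the fork's frequency.
The beat rate fell, so the adjustment moved the fork toward 483 Hz — it must have started below the reference.

477 Hz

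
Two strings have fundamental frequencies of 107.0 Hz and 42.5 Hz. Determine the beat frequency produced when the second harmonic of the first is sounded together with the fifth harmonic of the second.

Second harmonic of the first: 2·107.0 = 214.0 Hz.
Fifth harmonic of the second: 5·42.5 = 212.5 Hz.
f_beat = |214.0 − 212.5| = 1.5 Hz.

1.5 Hz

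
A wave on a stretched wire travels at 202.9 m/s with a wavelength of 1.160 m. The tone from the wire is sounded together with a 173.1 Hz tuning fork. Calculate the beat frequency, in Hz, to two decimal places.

1.81 Hz

Source frequency f = v/λ = 202.9/1.160 = 174.9138 Hz.
f_beat = |174.9138 − 173.1| = 1.81 Hz.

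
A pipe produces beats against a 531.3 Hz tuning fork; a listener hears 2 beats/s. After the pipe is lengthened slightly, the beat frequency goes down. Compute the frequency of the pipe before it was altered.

533.3 Hz

|f − 531.3| = 2, so the pipe was at either 529.3 Hz or 533.3 Hz.
A longer pipe has a lower fundamental; the adjustment lowers the pipe's frequency.
The beat rate fell, so the adjustment moved the pipe toward 531.3 Hz — it must have started above the reference.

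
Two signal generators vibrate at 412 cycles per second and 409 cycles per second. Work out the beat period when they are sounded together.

0.333 s

f_beat = |412 − 409| = 3 Hz.
Beat period T = 1 / f_beat = 1 / 3 s.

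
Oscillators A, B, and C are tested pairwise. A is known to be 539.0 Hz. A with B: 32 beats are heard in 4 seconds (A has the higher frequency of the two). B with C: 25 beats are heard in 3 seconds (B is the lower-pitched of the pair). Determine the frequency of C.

A–B: Beat frequency = 32/4 = 8 Hz.
B is below A, so f_B = 539.0 − 8 = 531 Hz.
B–C: Beat frequency = 25/3 = 8.3333 Hz.
C is above B, so f_C = 531 + 8.3333 = 539.3333 Hz.

539.3333 Hz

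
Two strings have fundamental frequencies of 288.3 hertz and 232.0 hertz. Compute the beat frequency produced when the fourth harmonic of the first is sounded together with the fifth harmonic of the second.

Fourth harmonic of the first: 4·288.3 = 1153.2 Hz.
Fifth harmonic of the second: 5·232.0 = 1160.0 Hz.
f_beat = |1153.2 − 1160.0| = 6.8 Hz.

6.8 Hz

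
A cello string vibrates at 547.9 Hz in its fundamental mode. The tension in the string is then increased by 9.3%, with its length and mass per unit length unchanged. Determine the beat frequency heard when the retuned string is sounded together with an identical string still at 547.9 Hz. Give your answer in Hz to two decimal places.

24.91 Hz

For a string, f ∝ √T, so the new frequency is 547.9·√1.093 = 572.8110 Hz.
f_beat = |572.8110 − 547.9| = 24.91 Hz.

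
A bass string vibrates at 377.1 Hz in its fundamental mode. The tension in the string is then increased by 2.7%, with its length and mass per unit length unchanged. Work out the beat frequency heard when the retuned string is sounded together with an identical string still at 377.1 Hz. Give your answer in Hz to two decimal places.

5.06 Hz

For a string, f ∝ √T, so the new frequency is 377.1·√1.027 = 382.1569 Hz.
f_beat = |382.1569 − 377.1| = 5.06 Hz.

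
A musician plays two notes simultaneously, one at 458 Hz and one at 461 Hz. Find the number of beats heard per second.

3 Hz

f_beat = |f₁ − f₂|.
|458 − 461| = 3 Hz.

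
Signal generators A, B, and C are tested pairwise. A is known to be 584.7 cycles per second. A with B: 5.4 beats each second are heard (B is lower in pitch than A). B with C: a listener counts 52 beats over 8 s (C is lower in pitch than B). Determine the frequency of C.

B is below A, so f_B = 584.7 − 5.4 = 579.3 Hz.
B–C: Beat frequency = 52/8 = 6.5 Hz.
C is below B, so f_C = 579.3 − 6.5 = 572.8 Hz.

572.8 Hz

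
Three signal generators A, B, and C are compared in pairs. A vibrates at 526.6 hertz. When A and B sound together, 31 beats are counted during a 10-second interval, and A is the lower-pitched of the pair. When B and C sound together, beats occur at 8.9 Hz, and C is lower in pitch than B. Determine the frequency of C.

520.8 Hz

A–B: Beat frequency = 31/10 = 3.1 Hz.
B is above A, so f_B = 526.6 + 3.1 = 529.7 Hz.
C is below B, so f_C = 529.7 − 8.9 = 520.8 Hz.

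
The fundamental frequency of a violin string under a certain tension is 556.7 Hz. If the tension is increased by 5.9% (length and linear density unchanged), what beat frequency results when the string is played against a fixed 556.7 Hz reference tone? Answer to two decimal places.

16.19 Hz

For a string, f ∝ √T, so the new frequency is 556.7·√1.059 = 572.8873 Hz.
f_beat = |572.8873 − 556.7| = 16.19 Hz.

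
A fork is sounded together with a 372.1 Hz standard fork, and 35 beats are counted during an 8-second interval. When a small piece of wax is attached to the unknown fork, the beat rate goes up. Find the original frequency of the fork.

Beat frequency = 35/8 = 4.375 Hz.
|f − 372.1| = 4.375, so the fork was at either 367.725 Hz or 376.475 Hz.
Loading a fork with wax lowers its frequency; the adjustment lowers the fork's frequency.
The beat rate rose, so the adjustment moved the fork further from 372.1 Hz — it was already below the reference.

367.725 Hz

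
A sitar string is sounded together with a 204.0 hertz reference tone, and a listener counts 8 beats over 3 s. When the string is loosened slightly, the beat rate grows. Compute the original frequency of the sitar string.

201.3333 Hz

Beat frequency = 8/3 = 2.6667 Hz.
|f − 204.0| = 2.6667, so the sitar string was at either 201.3333 Hz or 206.6667 Hz.
Reducing tension lowers a string's frequency; the adjustment lowers the sitar string's frequency.
The beat rate rose, so the adjustment moved the sitar string further from 204.0 Hz — it was already below the reference.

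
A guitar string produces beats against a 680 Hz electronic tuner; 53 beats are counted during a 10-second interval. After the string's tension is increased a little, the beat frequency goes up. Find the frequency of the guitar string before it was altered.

685.3 Hz

Beat frequency = 53/10 = 5.3 Hz.
|f − 680| = 5.3, so the guitar string was at either 674.7 Hz or 685.3 Hz.
Higher tension means higher frequency; the adjustment raises the guitar string's frequency.
The beat rate rose, so the adjustment moved the guitar string further from 680 Hz — it was already above the reference.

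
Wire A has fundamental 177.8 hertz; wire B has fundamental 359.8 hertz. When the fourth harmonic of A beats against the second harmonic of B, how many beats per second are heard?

8.4 Hz

Fourth harmonic of the first: 4·177.8 = 711.2 Hz.
Second harmonic of the second: 2·359.8 = 719.6 Hz.
f_beat = |711.2 − 719.6| = 8.4 Hz.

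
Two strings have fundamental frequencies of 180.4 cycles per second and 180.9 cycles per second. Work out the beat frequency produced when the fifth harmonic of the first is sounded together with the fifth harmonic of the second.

Fifth harmonic of the first: 5·180.4 = 902.0 Hz.
Fifth harmonic of the second: 5·180.9 = 904.5 Hz.
f_beat = |902.0 − 904.5| = 2.5 Hz.

2.5 Hz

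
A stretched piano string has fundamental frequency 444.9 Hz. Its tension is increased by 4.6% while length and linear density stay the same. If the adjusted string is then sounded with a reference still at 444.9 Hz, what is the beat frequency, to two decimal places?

For a string, f ∝ √T, so the new frequency is 444.9·√1.046 = 455.0177 Hz.
f_beat = |455.0177 − 444.9| = 10.12 Hz.

10.12 Hz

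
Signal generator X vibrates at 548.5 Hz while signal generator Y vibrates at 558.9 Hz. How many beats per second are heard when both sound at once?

10.4 Hz

Beats arise from superposition of two nearby frequencies; the beat rate is |f₁ − f₂|.
|548.5 − 558.9| = 10.4 Hz.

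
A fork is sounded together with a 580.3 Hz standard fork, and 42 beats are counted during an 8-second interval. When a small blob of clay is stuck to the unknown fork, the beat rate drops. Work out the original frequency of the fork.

585.55 Hz

Beat frequency = 42/8 = 5.25 Hz.
|f − 580.3| = 5.25, so the fork was at either 575.05 Hz or 585.55 Hz.
Adding mass to a fork lowers its frequency; the adjustment lowers the fork's frequency.
The beat rate fell, so the adjustment moved the fork toward 580.3 Hz — it must have started above the reference.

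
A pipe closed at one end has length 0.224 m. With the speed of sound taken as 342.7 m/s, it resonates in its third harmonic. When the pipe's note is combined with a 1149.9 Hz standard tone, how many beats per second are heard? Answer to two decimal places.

2.47 Hz

Closed pipe (odd harmonics): f_n = n·v/(4L) = 3·342.7/(4·0.224) = 1147.4330 Hz.
f_beat = |1147.4330 − 1149.9| = 2.47 Hz.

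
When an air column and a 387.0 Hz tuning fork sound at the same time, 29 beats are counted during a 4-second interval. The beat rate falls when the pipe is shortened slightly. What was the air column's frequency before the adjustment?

379.75 Hz

Beat frequency = 29/4 = 7.25 Hz.
|f − 387.0| = 7.25, so the air column was at either 379.75 Hz or 394.25 Hz.
A shorter pipe has a higher fundamental; the adjustment raises the air column's frequency.
The beat rate fell, so the adjustment moved the air column toward 387.0 Hz — it must have started below the reference.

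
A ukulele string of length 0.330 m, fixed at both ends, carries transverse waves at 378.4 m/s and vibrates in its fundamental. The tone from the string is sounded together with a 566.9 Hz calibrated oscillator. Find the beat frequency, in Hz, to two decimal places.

For a string fixed at both ends, f_n = n·v/(2L) = 1·378.4/(2·0.330) = 573.3333 Hz.
f_beat = |573.3333 − 566.9| = 6.43 Hz.

6.43 Hz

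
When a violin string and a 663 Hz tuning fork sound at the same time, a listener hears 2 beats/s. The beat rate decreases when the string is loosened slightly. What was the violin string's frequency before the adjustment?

665 Hz

|f − 663| = 2, so the violin string was at either 661 Hz or 665 Hz.
Reducing tension lowers a string's frequency; the adjustment lowers the violin string's frequency.
The beat rate fell, so the adjustment moved the violin string toward 663 Hz — it must have started above the reference.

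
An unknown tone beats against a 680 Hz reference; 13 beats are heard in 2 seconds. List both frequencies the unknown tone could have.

673.5 Hz or 686.5 Hz

Beat frequency = 13/2 = 6.5 Hz.
|f − 680| = 6.5, so f = 680 ± 6.5.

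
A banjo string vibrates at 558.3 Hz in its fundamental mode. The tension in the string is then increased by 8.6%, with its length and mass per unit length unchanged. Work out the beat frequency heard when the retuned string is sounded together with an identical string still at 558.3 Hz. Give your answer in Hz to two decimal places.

For a string, f ∝ √T, so the new frequency is 558.3·√1.086 = 581.8118 Hz.
f_beat = |581.8118 − 558.3| = 23.51 Hz.

23.51 Hz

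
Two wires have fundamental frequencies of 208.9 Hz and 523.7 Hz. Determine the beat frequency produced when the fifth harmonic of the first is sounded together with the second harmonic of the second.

2.9 Hz

Fifth harmonic of the first: 5·208.9 = 1044.5 Hz.
Second harmonic of the second: 2·523.7 = 1047.4 Hz.
f_beat = |1044.5 − 1047.4| = 2.9 Hz.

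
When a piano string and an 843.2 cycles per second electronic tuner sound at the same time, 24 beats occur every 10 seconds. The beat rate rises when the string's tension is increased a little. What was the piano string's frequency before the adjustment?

845.6 Hz

Beat frequency = 24/10 = 2.4 Hz.
|f − 843.2| = 2.4, so the piano string was at either 840.8 Hz or 845.6 Hz.
Higher tension means higher frequency; the adjustment raises the piano string's frequency.
The beat rate rose, so the adjustment moved the piano string further from 843.2 Hz — it was already above the reference.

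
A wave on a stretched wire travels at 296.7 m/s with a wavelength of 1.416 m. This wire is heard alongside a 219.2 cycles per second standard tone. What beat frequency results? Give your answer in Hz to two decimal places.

Source frequency f = v/λ = 296.7/1.416 = 209.5339 Hz.
f_beat = |209.5339 − 219.2| = 9.67 Hz.

9.67 Hz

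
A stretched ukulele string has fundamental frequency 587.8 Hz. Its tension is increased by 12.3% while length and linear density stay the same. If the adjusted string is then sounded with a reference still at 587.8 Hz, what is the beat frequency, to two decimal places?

For a string, f ∝ √T, so the new frequency is 587.8·√1.123 = 622.9016 Hz.
f_beat = |622.9016 − 587.8| = 35.10 Hz.

35.10 Hz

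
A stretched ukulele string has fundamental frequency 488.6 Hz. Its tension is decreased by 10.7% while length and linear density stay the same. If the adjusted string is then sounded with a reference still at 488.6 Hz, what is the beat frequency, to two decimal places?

For a string, f ∝ √T, so the new frequency is 488.6·√0.893 = 461.7205 Hz.
f_beat = |461.7205 − 488.6| = 26.88 Hz.

26.88 Hz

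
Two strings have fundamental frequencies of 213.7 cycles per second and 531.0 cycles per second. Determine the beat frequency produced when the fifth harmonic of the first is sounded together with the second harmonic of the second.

6.5 Hz

Fifth harmonic of the first: 5·213.7 = 1068.5 Hz.
Second harmonic of the second: 2·531.0 = 1062.0 Hz.
f_beat = |1068.5 − 1062.0| = 6.5 Hz.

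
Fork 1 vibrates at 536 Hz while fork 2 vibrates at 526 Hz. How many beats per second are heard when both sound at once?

10 Hz

The beat frequency equals the magnitude of the frequency difference.
|536 − 526| = 10 Hz.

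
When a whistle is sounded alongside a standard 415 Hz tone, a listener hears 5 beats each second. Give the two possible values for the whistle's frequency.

410 Hz or 420 Hz

|f − 415| = 5, so f = 415 ± 5.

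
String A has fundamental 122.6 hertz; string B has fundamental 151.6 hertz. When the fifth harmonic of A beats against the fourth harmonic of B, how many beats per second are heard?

6.6 Hz

Fifth harmonic of the first: 5·122.6 = 613.0 Hz.
Fourth harmonic of the second: 4·151.6 = 606.4 Hz.
f_beat = |613.0 − 606.4| = 6.6 Hz.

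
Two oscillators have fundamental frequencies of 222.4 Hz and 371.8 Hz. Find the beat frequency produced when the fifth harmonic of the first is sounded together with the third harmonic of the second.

3.4 Hz

Fifth harmonic of the first: 5·222.4 = 1112.0 Hz.
Third harmonic of the second: 3·371.8 = 1115.4 Hz.
f_beat = |1112.0 − 1115.4| = 3.4 Hz.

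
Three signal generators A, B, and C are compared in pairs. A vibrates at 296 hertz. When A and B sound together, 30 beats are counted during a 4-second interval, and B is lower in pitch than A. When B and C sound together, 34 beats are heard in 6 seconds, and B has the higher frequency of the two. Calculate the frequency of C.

A–B: Beat frequency = 30/4 = 7.5 Hz.
B is below A, so f_B = 296 − 7.5 = 288.5 Hz.
B–C: Beat frequency = 34/6 = 5.6667 Hz.
C is below B, so f_C = 288.5 − 5.6667 = 282.8333 Hz.

282.8333 Hz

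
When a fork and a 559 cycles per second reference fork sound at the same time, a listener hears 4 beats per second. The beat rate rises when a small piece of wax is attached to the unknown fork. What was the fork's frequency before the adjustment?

555 Hz

|f − 559| = 4, so the fork was at either 555 Hz or 563 Hz.
Loading a fork with wax lowers its frequency; the adjustment lowers the fork's frequency.
The beat rate rose, so the adjustment moved the fork further from 559 Hz — it was already below the reference.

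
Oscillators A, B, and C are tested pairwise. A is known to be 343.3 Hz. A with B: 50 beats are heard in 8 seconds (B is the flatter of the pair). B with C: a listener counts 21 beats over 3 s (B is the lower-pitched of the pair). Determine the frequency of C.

A–B: Beat frequency = 50/8 = 6.25 Hz.
B is below A, so f_B = 343.3 − 6.25 = 337.05 Hz.
B–C: Beat frequency = 21/3 = 7 Hz.
C is above B, so f_C = 337.05 + 7 = 344.05 Hz.

344.05 Hz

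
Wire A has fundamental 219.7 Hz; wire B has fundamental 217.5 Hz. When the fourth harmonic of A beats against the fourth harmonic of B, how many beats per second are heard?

8.8 Hz

Fourth harmonic of the first: 4·219.7 = 878.8 Hz.
Fourth harmonic of the second: 4·217.5 = 870.0 Hz.
f_beat = |878.8 − 870.0| = 8.8 Hz.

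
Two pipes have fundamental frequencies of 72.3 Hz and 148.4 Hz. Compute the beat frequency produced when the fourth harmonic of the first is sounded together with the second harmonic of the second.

Fourth harmonic of the first: 4·72.3 = 289.2 Hz.
Second harmonic of the second: 2·148.4 = 296.8 Hz.
f_beat = |289.2 − 296.8| = 7.6 Hz.

7.6 Hz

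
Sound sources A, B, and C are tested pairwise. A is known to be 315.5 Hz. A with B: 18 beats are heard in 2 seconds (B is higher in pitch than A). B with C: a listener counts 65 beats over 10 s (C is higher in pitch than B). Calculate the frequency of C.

A–B: Beat frequency = 18/2 = 9 Hz.
B is above A, so f_B = 315.5 + 9 = 324.5 Hz.
B–C: Beat frequency = 65/10 = 6.5 Hz.
C is above B, so f_C = 324.5 + 6.5 = 331 Hz.

331 Hz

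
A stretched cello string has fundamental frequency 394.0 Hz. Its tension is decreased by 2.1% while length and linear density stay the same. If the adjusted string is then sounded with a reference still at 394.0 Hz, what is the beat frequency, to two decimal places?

4.16 Hz

For a string, f ∝ √T, so the new frequency is 394.0·√0.979 = 389.8410 Hz.
f_beat = |389.8410 − 394.0| = 4.16 Hz.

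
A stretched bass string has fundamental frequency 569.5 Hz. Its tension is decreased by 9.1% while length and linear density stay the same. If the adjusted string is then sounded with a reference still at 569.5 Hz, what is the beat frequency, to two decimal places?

For a string, f ∝ √T, so the new frequency is 569.5·√0.909 = 542.9698 Hz.
f_beat = |542.9698 − 569.5| = 26.53 Hz.

26.53 Hz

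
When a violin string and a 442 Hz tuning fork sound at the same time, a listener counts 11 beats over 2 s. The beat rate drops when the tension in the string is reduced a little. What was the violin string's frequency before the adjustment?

447.5 Hz

Beat frequency = 11/2 = 5.5 Hz.
|f − 442| = 5.5, so the violin string was at either 436.5 Hz or 447.5 Hz.
Lower tension means lower frequency; the adjustment lowers the violin string's frequency.
The beat rate fell, so the adjustment moved the violin string toward 442 Hz — it must have started above the reference.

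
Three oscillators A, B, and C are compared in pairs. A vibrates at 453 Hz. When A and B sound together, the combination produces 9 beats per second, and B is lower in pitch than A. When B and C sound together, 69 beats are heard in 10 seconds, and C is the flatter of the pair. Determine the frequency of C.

437.1 Hz

B is below A, so f_B = 453 − 9 = 444 Hz.
B–C: Beat frequency = 69/10 = 6.9 Hz.
C is below B, so f_C = 444 − 6.9 = 437.1 Hz.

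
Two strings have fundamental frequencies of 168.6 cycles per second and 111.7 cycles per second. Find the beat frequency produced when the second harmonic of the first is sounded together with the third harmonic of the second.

2.1 Hz

Second harmonic of the first: 2·168.6 = 337.2 Hz.
Third harmonic of the second: 3·111.7 = 335.1 Hz.
f_beat = |337.2 − 335.1| = 2.1 Hz.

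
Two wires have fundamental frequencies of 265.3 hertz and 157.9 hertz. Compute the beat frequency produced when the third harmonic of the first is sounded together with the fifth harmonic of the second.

6.4 Hz

Third harmonic of the first: 3·265.3 = 795.9 Hz.
Fifth harmonic of the second: 5·157.9 = 789.5 Hz.
f_beat = |795.9 − 789.5| = 6.4 Hz.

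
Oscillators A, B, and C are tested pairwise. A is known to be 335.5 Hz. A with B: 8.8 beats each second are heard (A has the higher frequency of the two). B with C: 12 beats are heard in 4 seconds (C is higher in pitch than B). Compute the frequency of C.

329.7 Hz

B is below A, so f_B = 335.5 − 8.8 = 326.7 Hz.
B–C: Beat frequency = 12/4 = 3 Hz.
C is above B, so f_C = 326.7 + 3 = 329.7 Hz.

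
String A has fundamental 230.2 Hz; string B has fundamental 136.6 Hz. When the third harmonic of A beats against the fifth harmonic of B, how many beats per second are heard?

Third harmonic of the first: 3·230.2 = 690.6 Hz.
Fifth harmonic of the second: 5·136.6 = 683.0 Hz.
f_beat = |690.6 − 683.0| = 7.6 Hz.

7.6 Hz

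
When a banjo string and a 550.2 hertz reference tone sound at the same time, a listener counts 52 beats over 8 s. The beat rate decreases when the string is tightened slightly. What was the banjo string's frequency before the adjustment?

Beat frequency = 52/8 = 6.5 Hz.
|f − 550.2| = 6.5, so the banjo string was at either 543.7 Hz or 556.7 Hz.
Increasing tension raises a string's frequency; the adjustment raises the banjo string's frequency.
The beat rate fell, so the adjustment moved the banjo string toward 550.2 Hz — it must have started below the reference.

543.7 Hz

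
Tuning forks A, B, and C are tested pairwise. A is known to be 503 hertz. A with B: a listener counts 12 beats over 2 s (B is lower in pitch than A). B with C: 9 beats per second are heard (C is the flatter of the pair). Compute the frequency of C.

488 Hz

A–B: Beat frequency = 12/2 = 6 Hz.
B is below A, so f_B = 503 − 6 = 497 Hz.
C is below B, so f_C = 497 − 9 = 488 Hz.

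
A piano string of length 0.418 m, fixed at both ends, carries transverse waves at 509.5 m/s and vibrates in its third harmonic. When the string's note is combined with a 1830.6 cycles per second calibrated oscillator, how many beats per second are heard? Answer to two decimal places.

For a string fixed at both ends, f_n = n·v/(2L) = 3·509.5/(2·0.418) = 1828.3493 Hz.
f_beat = |1828.3493 − 1830.6| = 2.25 Hz.

2.25 Hz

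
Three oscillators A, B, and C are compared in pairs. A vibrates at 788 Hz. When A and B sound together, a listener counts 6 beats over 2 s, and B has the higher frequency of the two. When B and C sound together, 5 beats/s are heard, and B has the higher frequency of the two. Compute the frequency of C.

786 Hz

A–B: Beat frequency = 6/2 = 3 Hz.
B is above A, so f_B = 788 + 3 = 791 Hz.
C is below B, so f_C = 791 − 5 = 786 Hz.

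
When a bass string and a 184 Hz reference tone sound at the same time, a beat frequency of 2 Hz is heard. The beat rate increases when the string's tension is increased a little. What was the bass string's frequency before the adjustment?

186 Hz

|f − 184| = 2, so the bass string was at either 182 Hz or 186 Hz.
Higher tension means higher frequency; the adjustment raises the bass string's frequency.
The beat rate rose, so the adjustment moved the bass string further from 184 Hz — it was already above the reference.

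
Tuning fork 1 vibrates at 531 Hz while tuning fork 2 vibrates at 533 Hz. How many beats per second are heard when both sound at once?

Beats arise from superposition of two nearby frequencies; the beat rate is |f₁ − f₂|.
|531 − 533| = 2 Hz.

2 Hz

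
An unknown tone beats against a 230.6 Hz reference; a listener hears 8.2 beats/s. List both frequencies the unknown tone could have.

|f − 230.6| = 8.2, so f = 230.6 ± 8.2.

222.4 Hz or 238.8 Hz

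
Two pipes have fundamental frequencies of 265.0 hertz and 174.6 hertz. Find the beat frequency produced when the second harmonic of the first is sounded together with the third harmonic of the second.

Second harmonic of the first: 2·265.0 = 530.0 Hz.
Third harmonic of the second: 3·174.6 = 523.8 Hz.
f_beat = |530.0 − 523.8| = 6.2 Hz.

6.2 Hz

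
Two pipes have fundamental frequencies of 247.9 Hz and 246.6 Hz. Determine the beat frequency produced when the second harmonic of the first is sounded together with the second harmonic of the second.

2.6 Hz

Second harmonic of the first: 2·247.9 = 495.8 Hz.
Second harmonic of the second: 2·246.6 = 493.2 Hz.
f_beat = |495.8 − 493.2| = 2.6 Hz.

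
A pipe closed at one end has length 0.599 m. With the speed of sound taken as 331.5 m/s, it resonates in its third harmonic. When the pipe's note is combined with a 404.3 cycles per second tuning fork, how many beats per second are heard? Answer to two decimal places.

Closed pipe (odd harmonics): f_n = n·v/(4L) = 3·331.5/(4·0.599) = 415.0668 Hz.
f_beat = |415.0668 − 404.3| = 10.77 Hz.

10.77 Hz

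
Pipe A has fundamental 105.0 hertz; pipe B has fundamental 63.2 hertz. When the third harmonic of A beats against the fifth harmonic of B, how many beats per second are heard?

1.0 Hz

Third harmonic of the first: 3·105.0 = 315.0 Hz.
Fifth harmonic of the second: 5·63.2 = 316.0 Hz.
f_beat = |315.0 − 316.0| = 1.0 Hz.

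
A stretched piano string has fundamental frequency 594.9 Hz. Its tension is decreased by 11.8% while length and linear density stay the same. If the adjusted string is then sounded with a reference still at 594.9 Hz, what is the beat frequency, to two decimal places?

For a string, f ∝ √T, so the new frequency is 594.9·√0.882 = 558.6995 Hz.
f_beat = |558.6995 − 594.9| = 36.20 Hz.

36.20 Hz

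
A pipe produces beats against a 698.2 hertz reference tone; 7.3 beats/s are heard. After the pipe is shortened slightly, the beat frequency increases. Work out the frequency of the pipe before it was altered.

|f − 698.2| = 7.3, so the pipe was at either 690.9 Hz or 705.5 Hz.
A shorter pipe has a higher fundamental; the adjustment raises the pipe's frequency.
The beat rate rose, so the adjustment moved the pipe further from 698.2 Hz — it was already above the reference.

705.5 Hz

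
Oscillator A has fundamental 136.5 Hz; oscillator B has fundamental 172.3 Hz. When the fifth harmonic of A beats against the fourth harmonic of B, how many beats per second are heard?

6.7 Hz

Fifth harmonic of the first: 5·136.5 = 682.5 Hz.
Fourth harmonic of the second: 4·172.3 = 689.2 Hz.
f_beat = |682.5 − 689.2| = 6.7 Hz.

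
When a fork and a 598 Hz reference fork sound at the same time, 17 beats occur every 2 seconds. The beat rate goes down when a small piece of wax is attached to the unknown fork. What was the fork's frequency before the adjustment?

Beat frequency = 17/2 = 8.5 Hz.
|f − 598| = 8.5, so the fork was at either 589.5 Hz or 606.5 Hz.
Loading a fork with wax lowers its frequency; the adjustment lowers the fork's frequency.
The beat rate fell, so the adjustment moved the fork toward 598 Hz — it must have started above the reference.

606.5 Hz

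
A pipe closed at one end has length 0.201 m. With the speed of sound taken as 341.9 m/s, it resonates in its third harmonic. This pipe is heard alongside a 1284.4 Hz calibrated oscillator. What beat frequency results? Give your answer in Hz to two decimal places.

Closed pipe (odd harmonics): f_n = n·v/(4L) = 3·341.9/(4·0.201) = 1275.7463 Hz.
f_beat = |1275.7463 − 1284.4| = 8.65 Hz.

8.65 Hz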